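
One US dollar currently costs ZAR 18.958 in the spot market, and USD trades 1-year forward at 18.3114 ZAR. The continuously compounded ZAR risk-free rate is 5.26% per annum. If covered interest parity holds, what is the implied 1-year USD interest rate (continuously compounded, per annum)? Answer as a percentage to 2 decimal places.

8.73%

T = 1 year.
By CIP, F/S equals the ZAR-to-USD growth ratio: 18.3114/18.958 = 0.9658930.
The ZAR side grows by e^(0.0526×1) = 1.054008.
Hence g_USD = 1.0912265.
r = ln(1.0912265)/1 = 0.087302 → 8.73%.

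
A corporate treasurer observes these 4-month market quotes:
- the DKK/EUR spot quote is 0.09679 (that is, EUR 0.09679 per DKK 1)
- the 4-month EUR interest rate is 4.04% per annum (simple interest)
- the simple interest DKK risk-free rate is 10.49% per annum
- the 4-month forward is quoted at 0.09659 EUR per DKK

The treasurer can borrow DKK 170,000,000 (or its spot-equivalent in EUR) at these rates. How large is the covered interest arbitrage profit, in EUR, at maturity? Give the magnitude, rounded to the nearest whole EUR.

EUR 318,579

T = 4/12 years.
Keep in DKK, deliver into the forward: 170,000,000·1.0349666667·0.09659 = EUR 16,994,463.16.
Swap to EUR now, deposit: 170,000,000·0.09679·1.0134666667 = EUR 16,675,884.57.
The quoted forward overvalues DKK, so borrow EUR, buy DKK at spot, deposit the DKK at 10.49%, and sell the proceeds forward at 0.09659.
The gap between the two covered legs is EUR 318,579.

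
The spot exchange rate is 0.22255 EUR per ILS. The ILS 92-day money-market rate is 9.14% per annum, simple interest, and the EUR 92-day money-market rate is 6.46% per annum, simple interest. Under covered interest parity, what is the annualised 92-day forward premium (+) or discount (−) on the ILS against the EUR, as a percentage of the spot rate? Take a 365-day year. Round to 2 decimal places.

T = 92/365 years.
CIP forward (EUR per ILS) = 0.22255 × 1.0162827/1.0230378 = 0.22108051.
Annualised premium = (F − S)/S × (1/T) = (0.22108051 − 0.22255)/0.22255 ÷ (92/365) = -2.62%.

-2.62%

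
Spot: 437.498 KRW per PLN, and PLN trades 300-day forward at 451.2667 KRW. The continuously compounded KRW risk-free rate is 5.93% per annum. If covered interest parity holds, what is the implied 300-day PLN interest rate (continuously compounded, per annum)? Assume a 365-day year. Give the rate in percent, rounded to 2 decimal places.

T = 300/365 years.
CIP gives F = S · g_KRW/g_PLN, so g_KRW/g_PLN = 451.2667/437.498 = 1.0314715.
KRW growth factor: e^(0.0593×300/365) = 1.049947.
That pins the PLN growth at 1.0179118.
Take logs: ln 1.0179118 / (300/365) = 0.021600, so 2.16%.

2.16%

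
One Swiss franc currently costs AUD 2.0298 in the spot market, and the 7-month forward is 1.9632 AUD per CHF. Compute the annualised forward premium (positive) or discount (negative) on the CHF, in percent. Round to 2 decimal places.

T = 7/12 years.
Period premium: (1.9632 − 2.0298)/2.0298 = -0.0328111.
Annualise by dividing by T: -0.0328111 / (7/12) = -0.056248 → -5.62%.

-5.62%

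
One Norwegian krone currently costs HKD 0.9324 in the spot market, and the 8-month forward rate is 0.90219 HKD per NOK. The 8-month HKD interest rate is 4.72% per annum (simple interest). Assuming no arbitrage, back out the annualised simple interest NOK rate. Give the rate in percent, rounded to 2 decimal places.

T = 8/12 years.
By CIP, F/S equals the HKD-to-NOK growth ratio: 0.90219/0.9324 = 0.9675997.
The HKD side grows by 1 + 0.0472×8/12 = 1.0314667.
So the NOK growth factor = 1.0660056.
(1.0660056 − 1)/T = 0.099008, i.e. 9.90%.

9.90%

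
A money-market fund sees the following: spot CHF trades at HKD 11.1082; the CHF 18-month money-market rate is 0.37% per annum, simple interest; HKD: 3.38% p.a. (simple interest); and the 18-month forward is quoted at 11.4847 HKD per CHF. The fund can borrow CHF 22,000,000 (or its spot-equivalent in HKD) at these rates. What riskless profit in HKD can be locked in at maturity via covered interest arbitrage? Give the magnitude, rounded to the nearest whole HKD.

T = 18/12 years.
Route A — deposit CHF, sell forward: 22,000,000 × 1.005550 × 11.4847 = HKD 254,065,681.87.
Route B — convert at spot, deposit HKD: 22,000,000 × 11.1082 × 1.050700 = HKD 256,770,486.28.
The quoted forward undervalues CHF, so borrow CHF, convert to HKD at spot, deposit the HKD at 3.38%, and buy CHF forward at 11.4847 to cover the loan.
The gap between the two covered legs is HKD 2,704,804.

HKD 2,704,804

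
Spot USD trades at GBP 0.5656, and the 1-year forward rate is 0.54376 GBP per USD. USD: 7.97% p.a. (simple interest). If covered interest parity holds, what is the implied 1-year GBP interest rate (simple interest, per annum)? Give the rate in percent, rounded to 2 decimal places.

3.80%

T = 1 year.
CIP gives F = S · g_GBP/g_USD, so g_GBP/g_USD = 0.54376/0.5656 = 0.9613861.
The USD side grows by 1 + 0.0797×1 = 1.079700.
So the GBP growth factor = 1.0380086.
r = (1.0380086 − 1)/1 = 0.038009 → 3.80%.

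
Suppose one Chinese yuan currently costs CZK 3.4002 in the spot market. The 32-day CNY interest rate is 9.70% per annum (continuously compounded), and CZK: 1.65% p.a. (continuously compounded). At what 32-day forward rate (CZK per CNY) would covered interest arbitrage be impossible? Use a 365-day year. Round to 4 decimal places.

T = 32/365 years.
CZK growth factor: e^(0.0165×32/365) = 1.0014476.
CNY accumulates by e^(0.0970×32/365) = 1.0085404.
CIP: F = S · (grow CZK)/(grow CNY) = 3.4002 × 1.0014476/1.0085404 = 3.376287 CZK per CNY.

3.3763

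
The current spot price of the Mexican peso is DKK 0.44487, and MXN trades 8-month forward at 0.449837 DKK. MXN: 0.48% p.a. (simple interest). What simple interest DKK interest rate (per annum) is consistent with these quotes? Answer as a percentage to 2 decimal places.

T = 8/12 years.
F/S = 0.449837/0.44487 = 1.0111651 = (growth of DKK) / (growth of MXN).
The MXN side grows by 1 + 0.0048×8/12 = 1.003200.
That pins the DKK growth at 1.0144008.
r = (1.0144008 − 1)/(8/12) = 0.021601 → 2.16%.

2.16%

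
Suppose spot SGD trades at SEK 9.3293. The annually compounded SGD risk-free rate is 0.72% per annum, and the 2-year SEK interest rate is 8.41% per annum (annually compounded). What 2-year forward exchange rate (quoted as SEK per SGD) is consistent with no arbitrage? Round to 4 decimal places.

T = 2 years.
SEK accumulates by (1 + 0.0841)^2 = 1.17527281.
SGD accumulates by (1 + 0.0072)^2 = 1.01445184.
So F = 9.3293 × 1.17527281 / 1.01445184 = 10.808273 (SEK/SGD).

10.8083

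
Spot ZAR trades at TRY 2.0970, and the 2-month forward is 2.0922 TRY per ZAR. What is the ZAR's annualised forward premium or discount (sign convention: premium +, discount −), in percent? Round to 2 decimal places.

T = 2/12 years.
Period premium: (2.0922 − 2.097)/2.097 = -0.0022890.
Per annum: -0.0022890 / (2/12) = -0.013734 = -1.37%.

-1.37%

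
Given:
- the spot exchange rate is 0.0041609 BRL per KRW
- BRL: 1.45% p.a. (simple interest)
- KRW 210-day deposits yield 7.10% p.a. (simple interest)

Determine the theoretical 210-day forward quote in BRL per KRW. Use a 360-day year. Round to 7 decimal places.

T = 210/360 years.
BRL growth factor: 1 + 0.0145×210/360 = 1.0084583.
Growth of 1 KRW over T: 1 + 0.0710×210/360 = 1.0414167.
CIP: F = S · (grow BRL)/(grow KRW) = 0.0041609 × 1.0084583/1.0414167 = 0.004029217 BRL per KRW.

0.0040292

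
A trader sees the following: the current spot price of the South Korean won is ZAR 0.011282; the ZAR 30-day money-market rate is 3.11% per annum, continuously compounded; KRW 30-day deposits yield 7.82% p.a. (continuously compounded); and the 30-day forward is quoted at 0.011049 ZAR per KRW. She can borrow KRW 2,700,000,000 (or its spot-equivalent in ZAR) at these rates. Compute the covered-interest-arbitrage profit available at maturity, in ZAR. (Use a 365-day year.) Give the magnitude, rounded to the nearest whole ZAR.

T = 30/365 years.
Keep in KRW, deliver into the forward: 2,700,000,000·1.0064480973·0.011049 = ZAR 30,024,661.57.
Swap to ZAR now, deposit: 2,700,000,000·0.011282·1.0025594342 = ZAR 30,539,363.95.
The quoted forward undervalues KRW, so borrow KRW, convert to ZAR at spot, deposit the ZAR at 3.11%, and buy KRW forward at 0.011049 to cover the loan.
Arbitrage profit = |30,024,661.57 − 30,539,363.95| = ZAR 514,702.

ZAR 514,702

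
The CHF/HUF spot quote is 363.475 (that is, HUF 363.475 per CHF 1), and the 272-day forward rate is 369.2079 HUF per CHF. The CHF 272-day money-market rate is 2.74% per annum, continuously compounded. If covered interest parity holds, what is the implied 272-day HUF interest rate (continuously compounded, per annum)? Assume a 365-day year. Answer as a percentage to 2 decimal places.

4.84%

T = 272/365 years.
CIP gives F = S · g_HUF/g_CHF, so g_HUF/g_CHF = 369.2079/363.475 = 1.0157725.
CHF growth factor: e^(0.0274×272/365) = 1.0206285.
That pins the HUF growth at 1.0367264.
r = ln(1.0367264)/(272/365) = 0.048400 → 4.84%.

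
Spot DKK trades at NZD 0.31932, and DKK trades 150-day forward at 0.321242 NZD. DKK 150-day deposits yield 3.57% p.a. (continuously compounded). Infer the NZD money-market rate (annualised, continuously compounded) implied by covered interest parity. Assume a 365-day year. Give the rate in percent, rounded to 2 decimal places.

5.03%

T = 150/365 years.
CIP gives F = S · g_NZD/g_DKK, so g_NZD/g_DKK = 0.321242/0.31932 = 1.0060190.
DKK growth factor: e^(0.0357×150/365) = 1.0147794.
Hence g_NZD = 1.0208874.
Take logs: ln 1.0208874 / (150/365) = 0.050302, so 5.03%.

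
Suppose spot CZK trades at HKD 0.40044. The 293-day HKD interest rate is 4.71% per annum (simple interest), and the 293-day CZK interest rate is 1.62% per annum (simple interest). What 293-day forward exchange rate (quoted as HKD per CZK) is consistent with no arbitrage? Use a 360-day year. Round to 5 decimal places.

0.41038

T = 293/360 years.
Growth of 1 HKD over T: 1 + 0.0471×293/360 = 1.0383342.
Growth of 1 CZK over T: 1 + 0.0162×293/360 = 1.013185.
CIP: F = S · (grow HKD)/(grow CZK) = 0.40044 × 1.0383342/1.013185 = 0.4103797 HKD per CZK.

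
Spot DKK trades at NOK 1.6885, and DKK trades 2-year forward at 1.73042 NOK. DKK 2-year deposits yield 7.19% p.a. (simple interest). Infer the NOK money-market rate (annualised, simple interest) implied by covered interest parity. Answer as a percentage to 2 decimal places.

8.61%

T = 2 years.
CIP gives F = S · g_NOK/g_DKK, so g_NOK/g_DKK = 1.73042/1.6885 = 1.0248268.
The DKK side grows by 1 + 0.0719×2 = 1.143800.
That pins the NOK growth at 1.1721969.
(1.1721969 − 1)/T = 0.086098, i.e. 8.61%.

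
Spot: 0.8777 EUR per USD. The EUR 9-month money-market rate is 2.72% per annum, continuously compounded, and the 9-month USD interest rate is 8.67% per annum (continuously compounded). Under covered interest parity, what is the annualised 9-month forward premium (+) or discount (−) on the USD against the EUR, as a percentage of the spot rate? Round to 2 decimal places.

-5.82%

T = 9/12 years.
No-arbitrage forward: 0.8777 × 1.0206095 / 1.0671857 = 0.8393937 EUR/USD.
(F − S)/S ÷ T = (0.8393937 − 0.8777)/0.8777/(9/12) = -0.058192 → -5.82%.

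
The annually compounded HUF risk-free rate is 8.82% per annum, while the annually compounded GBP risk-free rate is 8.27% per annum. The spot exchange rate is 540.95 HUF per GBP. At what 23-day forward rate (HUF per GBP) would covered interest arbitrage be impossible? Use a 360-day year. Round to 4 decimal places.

541.1251

T = 23/360 years.
Growth of 1 HUF over T: (1 + 0.0882)^(23/360) = 1.005414813.
Growth of 1 GBP over T: (1 + 0.0827)^(23/360) = 1.005089385.
CIP: F = S · (grow HUF)/(grow GBP) = 540.95 × 1.005414813/1.005089385 = 541.125149 HUF per GBP.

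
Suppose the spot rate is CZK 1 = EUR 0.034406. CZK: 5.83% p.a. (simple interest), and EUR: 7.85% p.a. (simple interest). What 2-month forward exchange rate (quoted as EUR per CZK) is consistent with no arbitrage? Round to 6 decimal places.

0.034521

T = 2/12 years.
EUR accumulates by 1 + 0.0785×2/12 = 1.0130833.
Growth of 1 CZK over T: 1 + 0.0583×2/12 = 1.0097167.
So F = 0.034406 × 1.0130833 / 1.0097167 = 0.03452072 (EUR/CZK).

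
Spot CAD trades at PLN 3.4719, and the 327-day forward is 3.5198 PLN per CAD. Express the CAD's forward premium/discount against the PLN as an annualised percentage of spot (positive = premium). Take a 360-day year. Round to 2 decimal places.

+1.52%

T = 327/360 years.
CAD trades forward at +1.37965% vs spot over the period.
Annualise by dividing by T: 0.0137965 / (327/360) = 0.015189 → 1.52%.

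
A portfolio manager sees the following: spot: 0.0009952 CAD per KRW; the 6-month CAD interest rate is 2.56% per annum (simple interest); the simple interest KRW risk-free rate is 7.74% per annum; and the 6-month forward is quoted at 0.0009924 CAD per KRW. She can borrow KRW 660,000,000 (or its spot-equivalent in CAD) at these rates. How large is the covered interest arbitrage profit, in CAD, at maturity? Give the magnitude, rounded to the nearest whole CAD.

T = 6/12 years.
Route A — deposit KRW, sell forward: 660,000,000 × 1.038700 × 0.0009924 = CAD 680,331.88.
Route B — convert at spot, deposit CAD: 660,000,000 × 0.0009952 × 1.012800 = CAD 665,239.45.
The quoted forward overvalues KRW, so borrow CAD, buy KRW at spot, deposit the KRW at 7.74%, and sell the proceeds forward at 0.0009924.
Profit = 680,331.88 − 665,239.45 = CAD 15,092.

CAD 15,092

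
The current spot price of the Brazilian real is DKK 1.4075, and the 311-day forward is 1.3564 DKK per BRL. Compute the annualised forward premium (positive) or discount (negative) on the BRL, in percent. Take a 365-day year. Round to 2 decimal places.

T = 311/365 years.
Period premium: (1.3564 − 1.4075)/1.4075 = -0.0363055.
Per annum: -0.0363055 / (311/365) = -0.042609 = -4.26%.

-4.26%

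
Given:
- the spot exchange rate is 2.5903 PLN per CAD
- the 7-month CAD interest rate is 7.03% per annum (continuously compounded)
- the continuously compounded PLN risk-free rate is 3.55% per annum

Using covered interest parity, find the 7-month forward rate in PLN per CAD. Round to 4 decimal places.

2.5382

T = 7/12 years.
PLN accumulates by e^(0.0355×7/12) = 1.0209242.
CAD growth factor: e^(0.0703×7/12) = 1.0418608.
So F = 2.5903 × 1.0209242 / 1.0418608 = 2.538247 (PLN/CAD).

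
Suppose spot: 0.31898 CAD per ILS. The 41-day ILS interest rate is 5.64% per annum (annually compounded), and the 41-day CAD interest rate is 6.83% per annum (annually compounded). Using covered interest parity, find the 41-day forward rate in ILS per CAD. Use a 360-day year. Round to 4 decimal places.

3.1310

T = 41/360 years.
Growth of 1 CAD over T: (1 + 0.0683)^(41/360) = 1.0075529.
Growth of 1 ILS over T: (1 + 0.0564)^(41/360) = 1.0062683.
Forward (CAD per ILS) = 0.31898 × 1.0075529 / 1.0062683 = 0.3193872.
Invert for ILS per CAD: 1 / 0.3193872 = 3.1310.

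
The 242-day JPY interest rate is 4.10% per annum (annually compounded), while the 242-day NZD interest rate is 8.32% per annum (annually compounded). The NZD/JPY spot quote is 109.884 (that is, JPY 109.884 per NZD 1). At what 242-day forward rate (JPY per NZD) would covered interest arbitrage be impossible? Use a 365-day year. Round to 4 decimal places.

T = 242/365 years.
Growth of 1 JPY over T: (1 + 0.0410)^(242/365) = 1.026999123.
Growth of 1 NZD over T: (1 + 0.0832)^(242/365) = 1.054416786.
CIP: F = S · (grow JPY)/(grow NZD) = 109.884 × 1.026999123/1.054416786 = 107.026721 JPY per NZD.

107.0267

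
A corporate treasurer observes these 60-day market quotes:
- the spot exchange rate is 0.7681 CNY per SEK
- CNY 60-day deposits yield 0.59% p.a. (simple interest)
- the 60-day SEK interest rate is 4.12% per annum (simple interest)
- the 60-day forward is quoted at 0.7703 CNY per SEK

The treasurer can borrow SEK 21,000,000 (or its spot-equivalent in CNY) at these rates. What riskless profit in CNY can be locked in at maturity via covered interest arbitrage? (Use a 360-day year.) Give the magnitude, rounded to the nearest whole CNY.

CNY 141,416

T = 60/360 years.
Keep in SEK, deliver into the forward: 21,000,000·1.0068666667·0.7703 = CNY 16,287,377.26.
Swap to CNY now, deposit: 21,000,000·0.7681·1.0009833333 = CNY 16,145,961.26.
The quoted forward overvalues SEK, so borrow CNY, buy SEK at spot, deposit the SEK at 4.12%, and sell the proceeds forward at 0.7703.
The gap between the two covered legs is CNY 141,416.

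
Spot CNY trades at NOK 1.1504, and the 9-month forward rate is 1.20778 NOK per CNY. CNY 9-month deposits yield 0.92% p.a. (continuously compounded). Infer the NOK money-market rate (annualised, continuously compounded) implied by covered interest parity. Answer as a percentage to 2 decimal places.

7.41%

T = 9/12 years.
F/S = 1.20778/1.1504 = 1.0498783 = (growth of NOK) / (growth of CNY).
The CNY side grows by e^(0.0092×9/12) = 1.0069239.
Hence g_NOK = 1.0571476.
Take logs: ln 1.0571476 / (9/12) = 0.074099, so 7.41%.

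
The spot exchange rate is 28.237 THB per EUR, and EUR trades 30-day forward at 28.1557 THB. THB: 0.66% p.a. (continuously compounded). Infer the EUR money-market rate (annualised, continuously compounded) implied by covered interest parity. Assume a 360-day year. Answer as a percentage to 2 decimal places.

T = 30/360 years.
CIP gives F = S · g_THB/g_EUR, so g_THB/g_EUR = 28.1557/28.237 = 0.9971208.
THB growth factor: e^(0.0066×30/360) = 1.0005502.
So the EUR growth factor = 1.0034393.
Take logs: ln 1.0034393 / (30/360) = 0.041201, so 4.12%.

4.12%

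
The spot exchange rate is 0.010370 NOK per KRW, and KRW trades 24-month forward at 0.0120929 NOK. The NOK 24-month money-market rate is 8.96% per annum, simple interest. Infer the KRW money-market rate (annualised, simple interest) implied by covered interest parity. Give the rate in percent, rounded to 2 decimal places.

0.56%

T = 2 years.
CIP gives F = S · g_NOK/g_KRW, so g_NOK/g_KRW = 0.0120929/0.01037 = 1.1661427.
NOK growth factor: 1 + 0.0896×2 = 1.179200.
Hence g_KRW = 1.011197.
r = (1.011197 − 1)/2 = 0.005598 → 0.56%.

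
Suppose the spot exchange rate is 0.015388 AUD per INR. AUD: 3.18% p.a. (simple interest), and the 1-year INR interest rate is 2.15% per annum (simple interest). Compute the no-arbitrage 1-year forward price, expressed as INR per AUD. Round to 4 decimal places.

64.3370

T = 1 year.
Growth of 1 AUD over T: 1 + 0.0318×1 = 1.031800.
INR growth factor: 1 + 0.0215×1 = 1.021500.
So F = 0.015388 × 1.031800 / 1.021500 = 0.015543160 (AUD/INR).
Quoted the other way: 1/0.015543160 = 64.3370 INR per AUD.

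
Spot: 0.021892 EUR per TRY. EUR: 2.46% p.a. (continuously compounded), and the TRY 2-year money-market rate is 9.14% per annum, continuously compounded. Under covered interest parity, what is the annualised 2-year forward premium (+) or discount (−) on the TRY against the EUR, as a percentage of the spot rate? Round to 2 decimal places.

T = 2 years.
No-arbitrage forward: 0.021892 × 1.0504304 / 1.2005743 = 0.019154185 EUR/TRY.
Annualised premium = (F − S)/S × (1/T) = (0.019154185 − 0.021892)/0.021892 ÷ 2 = -6.25%.

-6.25%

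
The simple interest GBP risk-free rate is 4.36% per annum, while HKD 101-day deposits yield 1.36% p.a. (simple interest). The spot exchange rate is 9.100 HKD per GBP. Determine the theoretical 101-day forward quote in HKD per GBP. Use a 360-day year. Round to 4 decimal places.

9.0243

T = 101/360 years.
HKD growth factor: 1 + 0.0136×101/360 = 1.0038156.
Growth of 1 GBP over T: 1 + 0.0436×101/360 = 1.0122322.
So F = 9.1 × 1.0038156 / 1.0122322 = 9.024334 (HKD/GBP).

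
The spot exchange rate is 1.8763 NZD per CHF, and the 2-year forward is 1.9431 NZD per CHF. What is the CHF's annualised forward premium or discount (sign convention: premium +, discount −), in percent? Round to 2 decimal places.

T = 2 years.
CHF trades forward at +3.56020% vs spot over the period.
Per annum: 0.0356020 / 2 = 0.017801 = 1.78%.

+1.78%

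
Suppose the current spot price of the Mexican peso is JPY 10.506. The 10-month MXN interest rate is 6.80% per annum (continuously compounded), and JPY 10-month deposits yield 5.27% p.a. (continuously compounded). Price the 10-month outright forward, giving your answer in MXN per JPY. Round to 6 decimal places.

0.096405

T = 10/12 years.
JPY growth factor: e^(0.0527×10/12) = 1.0448953.
Growth of 1 MXN over T: e^(0.0680×10/12) = 1.058303.
So F = 10.506 × 1.0448953 / 1.058303 = 10.37290 (JPY/MXN).
Quoted the other way: 1/10.37290 = 0.096405 MXN per JPY.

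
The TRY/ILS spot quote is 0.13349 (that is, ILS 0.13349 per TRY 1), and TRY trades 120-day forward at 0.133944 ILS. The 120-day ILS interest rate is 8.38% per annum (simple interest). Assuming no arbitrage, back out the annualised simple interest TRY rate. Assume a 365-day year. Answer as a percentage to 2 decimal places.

T = 120/365 years.
CIP gives F = S · g_ILS/g_TRY, so g_ILS/g_TRY = 0.133944/0.13349 = 1.0034010.
The ILS side grows by 1 + 0.0838×120/365 = 1.0275507.
That pins the TRY growth at 1.0240678.
(1.0240678 − 1)/T = 0.073206, i.e. 7.32%.

7.32%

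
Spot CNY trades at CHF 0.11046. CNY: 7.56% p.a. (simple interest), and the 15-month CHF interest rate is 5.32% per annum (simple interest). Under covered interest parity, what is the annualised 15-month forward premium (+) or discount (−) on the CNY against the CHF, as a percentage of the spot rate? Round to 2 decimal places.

T = 15/12 years.
CIP forward (CHF per CNY) = 0.11046 × 1.066500/1.094500 = 0.10763416.
(F − S)/S ÷ T = (0.10763416 − 0.11046)/0.11046/(15/12) = -0.020466 → -2.05%.

-2.05%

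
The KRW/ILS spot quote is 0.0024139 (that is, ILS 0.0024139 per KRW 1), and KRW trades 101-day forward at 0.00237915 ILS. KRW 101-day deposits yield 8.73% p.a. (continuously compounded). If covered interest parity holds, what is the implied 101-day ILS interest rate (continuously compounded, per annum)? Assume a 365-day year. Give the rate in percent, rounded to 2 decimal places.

T = 101/365 years.
CIP gives F = S · g_ILS/g_KRW, so g_ILS/g_KRW = 0.00237915/0.0024139 = 0.9856042.
The KRW side grows by e^(0.0873×101/365) = 1.0244511.
Hence g_ILS = 1.0097033.
r = ln(1.0097033)/(101/365) = 0.034897 → 3.49%.

3.49%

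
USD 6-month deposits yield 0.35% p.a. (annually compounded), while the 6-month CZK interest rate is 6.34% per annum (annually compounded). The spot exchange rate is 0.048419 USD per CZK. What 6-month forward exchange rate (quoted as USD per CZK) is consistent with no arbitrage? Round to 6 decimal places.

T = 6/12 years.
USD accumulates by (1 + 0.0035)^(6/12) = 1.0017485.
CZK accumulates by (1 + 0.0634)^(6/12) = 1.0312129.
CIP: F = S · (grow USD)/(grow CZK) = 0.048419 × 1.0017485/1.0312129 = 0.04703554 USD per CZK.

0.047036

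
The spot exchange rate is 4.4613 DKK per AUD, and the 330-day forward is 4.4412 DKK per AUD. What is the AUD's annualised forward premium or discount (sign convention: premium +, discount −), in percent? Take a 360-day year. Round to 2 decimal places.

T = 330/360 years.
AUD trades forward at -0.45054% vs spot over the period.
Per annum: -0.0045054 / (330/360) = -0.004915 = -0.49%.

-0.49%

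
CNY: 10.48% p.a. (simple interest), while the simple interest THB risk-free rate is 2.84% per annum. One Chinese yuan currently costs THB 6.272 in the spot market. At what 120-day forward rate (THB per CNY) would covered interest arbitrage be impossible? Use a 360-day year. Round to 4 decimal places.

6.1177

T = 120/360 years.
THB growth factor: 1 + 0.0284×120/360 = 1.0094667.
CNY growth factor: 1 + 0.1048×120/360 = 1.0349333.
So F = 6.272 × 1.0094667 / 1.0349333 = 6.117665 (THB/CNY).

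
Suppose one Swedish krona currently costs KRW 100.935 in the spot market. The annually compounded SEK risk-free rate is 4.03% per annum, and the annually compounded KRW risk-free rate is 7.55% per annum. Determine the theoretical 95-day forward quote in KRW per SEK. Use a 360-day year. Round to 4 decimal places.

T = 95/360 years.
KRW accumulates by (1 + 0.0755)^(95/360) = 1.019392977.
SEK accumulates by (1 + 0.0403)^(95/360) = 1.010480562.
So F = 100.935 × 1.019392977 / 1.010480562 = 101.825244 (KRW/SEK).

101.8252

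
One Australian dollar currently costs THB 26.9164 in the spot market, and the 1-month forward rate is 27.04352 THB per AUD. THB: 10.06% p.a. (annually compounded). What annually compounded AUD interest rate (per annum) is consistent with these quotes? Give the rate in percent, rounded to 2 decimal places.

4.01%

T = 1/12 years.
F/S = 27.04352/26.9164 = 1.0047228 = (growth of THB) / (growth of AUD).
THB growth factor: (1 + 0.1006)^(1/12) = 1.0080199.
Hence g_AUD = 1.0032816.
Annualise: 1.0032816^(12/1) − 1 = 0.040098 = 4.01%.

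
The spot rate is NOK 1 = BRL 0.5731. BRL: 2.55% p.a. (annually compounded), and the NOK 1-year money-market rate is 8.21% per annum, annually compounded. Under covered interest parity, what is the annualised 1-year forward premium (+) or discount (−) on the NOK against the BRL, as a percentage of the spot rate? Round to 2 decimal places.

T = 1 year.
No-arbitrage forward: 0.5731 × 1.025500 / 1.082100 = 0.5431236 BRL/NOK.
Annualised premium = (F − S)/S × (1/T) = (0.5431236 − 0.5731)/0.5731 ÷ 1 = -5.23%.

-5.23%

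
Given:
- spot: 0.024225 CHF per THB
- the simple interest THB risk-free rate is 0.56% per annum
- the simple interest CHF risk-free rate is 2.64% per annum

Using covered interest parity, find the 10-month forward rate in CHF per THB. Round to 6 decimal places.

T = 10/12 years.
Growth of 1 CHF over T: 1 + 0.0264×10/12 = 1.022000.
THB accumulates by 1 + 0.0056×10/12 = 1.0046667.
Forward (CHF per THB) = 0.024225 × 1.022000 / 1.0046667 = 0.02464295.

0.024643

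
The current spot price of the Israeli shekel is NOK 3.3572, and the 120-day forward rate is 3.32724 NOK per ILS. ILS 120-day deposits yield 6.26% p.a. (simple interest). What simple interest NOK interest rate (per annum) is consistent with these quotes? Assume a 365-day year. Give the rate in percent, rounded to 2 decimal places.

3.49%

T = 120/365 years.
CIP gives F = S · g_NOK/g_ILS, so g_NOK/g_ILS = 3.32724/3.3572 = 0.9910759.
The ILS side grows by 1 + 0.0626×120/365 = 1.0205808.
Hence g_NOK = 1.011473.
r = (1.011473 − 1)/(120/365) = 0.034897 → 3.49%.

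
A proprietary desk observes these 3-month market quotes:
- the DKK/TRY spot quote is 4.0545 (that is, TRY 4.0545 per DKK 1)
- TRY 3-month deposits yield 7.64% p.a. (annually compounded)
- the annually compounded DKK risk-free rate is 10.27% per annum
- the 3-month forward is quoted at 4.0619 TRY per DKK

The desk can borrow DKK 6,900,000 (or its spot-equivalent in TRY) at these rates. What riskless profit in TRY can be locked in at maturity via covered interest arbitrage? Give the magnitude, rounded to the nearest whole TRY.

T = 3/12 years.
Invest the DKK and cover forward: 6,900,000 × 1.0247415449 × 4.0619 = TRY 28,720,544.00.
Convert at spot and invest in TRY: 6,900,000 × 4.0545 × 1.0185759608 = TRY 28,495,732.01.
The quoted forward overvalues DKK, so borrow TRY, buy DKK at spot, deposit the DKK at 10.27%, and sell the proceeds forward at 4.0619.
Profit = 28,720,544.00 − 28,495,732.01 = TRY 224,812.

TRY 224,812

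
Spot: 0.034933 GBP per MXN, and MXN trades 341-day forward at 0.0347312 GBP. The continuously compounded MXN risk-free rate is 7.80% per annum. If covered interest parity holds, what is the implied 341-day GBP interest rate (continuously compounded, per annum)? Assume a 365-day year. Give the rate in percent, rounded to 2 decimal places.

7.18%

T = 341/365 years.
By CIP, F/S equals the GBP-to-MXN growth ratio: 0.0347312/0.034933 = 0.9942232.
The MXN side grows by e^(0.0780×341/365) = 1.075592.
So the GBP growth factor = 1.0693785.
Take logs: ln 1.0693785 / (341/365) = 0.071799, so 7.18%.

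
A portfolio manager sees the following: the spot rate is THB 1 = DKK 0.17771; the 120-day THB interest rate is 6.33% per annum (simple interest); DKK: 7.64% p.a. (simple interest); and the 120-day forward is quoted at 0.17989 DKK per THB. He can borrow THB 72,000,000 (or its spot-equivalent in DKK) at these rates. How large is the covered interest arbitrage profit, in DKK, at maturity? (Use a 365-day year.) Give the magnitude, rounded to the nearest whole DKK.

DKK 105,120

T = 120/365 years.
Invest the THB and cover forward: 72,000,000 × 1.0208109589 × 0.17989 = DKK 13,221,625.20.
Convert at spot and invest in DKK: 72,000,000 × 0.17771 × 1.0251178082 = DKK 13,116,505.37.
The quoted forward overvalues THB, so borrow DKK, buy THB at spot, deposit the THB at 6.33%, and sell the proceeds forward at 0.17989.
The gap between the two covered legs is DKK 105,120.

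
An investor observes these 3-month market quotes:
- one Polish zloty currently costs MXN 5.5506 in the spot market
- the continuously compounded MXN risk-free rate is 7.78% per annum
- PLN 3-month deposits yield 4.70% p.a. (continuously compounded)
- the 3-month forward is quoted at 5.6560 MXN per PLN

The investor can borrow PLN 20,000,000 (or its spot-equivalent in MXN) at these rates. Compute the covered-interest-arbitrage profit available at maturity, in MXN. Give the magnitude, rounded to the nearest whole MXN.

T = 3/12 years.
Invest the PLN and cover forward: 20,000,000 × 1.01181930242 × 5.6560 = MXN 114,456,999.49.
Convert at spot and invest in MXN: 20,000,000 × 5.5506 × 1.01964038357 = MXN 113,192,318.26.
The quoted forward overvalues PLN, so borrow MXN, buy PLN at spot, deposit the PLN at 4.70%, and sell the proceeds forward at 5.6560.
Arbitrage profit = |114,456,999.49 − 113,192,318.26| = MXN 1,264,681.

MXN 1,264,681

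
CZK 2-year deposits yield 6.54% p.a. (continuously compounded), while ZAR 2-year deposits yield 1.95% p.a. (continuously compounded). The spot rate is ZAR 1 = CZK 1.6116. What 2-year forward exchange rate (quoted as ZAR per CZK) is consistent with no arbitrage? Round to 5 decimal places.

0.56608

T = 2 years.
Growth of 1 CZK over T: e^(0.0654×2) = 1.1397398.
ZAR growth factor: e^(0.0195×2) = 1.0397705.
Forward (CZK per ZAR) = 1.6116 × 1.1397398 / 1.0397705 = 1.766548.
Invert for ZAR per CZK: 1 / 1.766548 = 0.56608.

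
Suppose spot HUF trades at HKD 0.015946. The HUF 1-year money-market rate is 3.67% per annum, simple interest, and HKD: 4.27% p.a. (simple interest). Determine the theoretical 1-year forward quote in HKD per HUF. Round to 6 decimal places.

T = 1 year.
HKD growth factor: 1 + 0.0427×1 = 1.042700.
HUF accumulates by 1 + 0.0367×1 = 1.036700.
Forward (HKD per HUF) = 0.015946 × 1.042700 / 1.036700 = 0.01603829.

0.016038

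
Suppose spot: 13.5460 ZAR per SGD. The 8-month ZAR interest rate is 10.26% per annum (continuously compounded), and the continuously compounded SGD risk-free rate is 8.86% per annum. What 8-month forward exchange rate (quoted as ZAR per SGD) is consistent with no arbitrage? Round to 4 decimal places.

13.6730

T = 8/12 years.
ZAR accumulates by e^(0.1026×8/12) = 1.07079354.
Growth of 1 SGD over T: e^(0.0886×8/12) = 1.06084596.
So F = 13.546 × 1.07079354 / 1.06084596 = 13.673021 (ZAR/SGD).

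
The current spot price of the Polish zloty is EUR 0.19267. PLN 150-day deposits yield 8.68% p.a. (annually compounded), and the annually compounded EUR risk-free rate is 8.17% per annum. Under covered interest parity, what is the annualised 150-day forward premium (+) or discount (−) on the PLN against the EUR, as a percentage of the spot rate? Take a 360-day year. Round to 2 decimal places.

-0.47%

T = 150/360 years.
CIP forward (EUR per PLN) = 0.19267 × 1.0332637/1.0352908 = 0.19229275.
Annualised premium = (F − S)/S × (1/T) = (0.19229275 − 0.19267)/0.19267 ÷ (150/360) = -0.47%.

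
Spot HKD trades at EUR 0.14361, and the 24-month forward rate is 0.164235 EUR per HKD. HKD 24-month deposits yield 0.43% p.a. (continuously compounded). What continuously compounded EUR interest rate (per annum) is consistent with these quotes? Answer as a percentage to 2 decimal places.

T = 2 years.
By CIP, F/S equals the EUR-to-HKD growth ratio: 0.164235/0.14361 = 1.1436181.
HKD growth factor: e^(0.0043×2) = 1.0086371.
Hence g_EUR = 1.1534956.
r = ln(1.1534956)/2 = 0.071398 → 7.14%.

7.14%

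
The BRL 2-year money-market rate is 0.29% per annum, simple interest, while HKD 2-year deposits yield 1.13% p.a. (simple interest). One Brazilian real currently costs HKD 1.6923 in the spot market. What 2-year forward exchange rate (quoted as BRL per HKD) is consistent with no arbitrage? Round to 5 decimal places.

0.58120

T = 2 years.
Growth of 1 HKD over T: 1 + 0.0113×2 = 1.022600.
BRL accumulates by 1 + 0.0029×2 = 1.005800.
So F = 1.6923 × 1.022600 / 1.005800 = 1.720567 (HKD/BRL).
Invert for BRL per HKD: 1 / 1.720567 = 0.58120.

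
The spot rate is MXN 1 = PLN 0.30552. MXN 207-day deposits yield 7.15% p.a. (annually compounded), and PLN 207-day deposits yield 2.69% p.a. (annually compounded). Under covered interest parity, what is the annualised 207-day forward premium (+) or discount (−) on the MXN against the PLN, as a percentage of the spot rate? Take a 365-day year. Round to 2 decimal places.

T = 207/365 years.
F = S · g_PLN/g_MXN = 0.30552 × 1.0151679/1.0399423 = 0.29824164.
Annualised premium = (F − S)/S × (1/T) = (0.29824164 − 0.30552)/0.30552 ÷ (207/365) = -4.20%.

-4.20%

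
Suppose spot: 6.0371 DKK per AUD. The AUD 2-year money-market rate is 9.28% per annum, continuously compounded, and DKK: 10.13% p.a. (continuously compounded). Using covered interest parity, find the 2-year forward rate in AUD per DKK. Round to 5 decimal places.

0.16285

T = 2 years.
DKK growth factor: e^(0.1013×2) = 1.2245825.
Growth of 1 AUD over T: e^(0.0928×2) = 1.2039406.
Forward (DKK per AUD) = 6.0371 × 1.2245825 / 1.2039406 = 6.140608.
Invert for AUD per DKK: 1 / 6.140608 = 0.16285.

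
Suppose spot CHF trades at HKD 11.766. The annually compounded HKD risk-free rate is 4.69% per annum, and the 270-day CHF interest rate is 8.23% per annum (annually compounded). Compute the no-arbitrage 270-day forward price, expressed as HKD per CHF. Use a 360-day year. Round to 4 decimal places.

11.4762

T = 270/360 years.
HKD accumulates by (1 + 0.0469)^(270/360) = 1.03497271.
CHF accumulates by (1 + 0.0823)^(270/360) = 1.06111082.
So F = 11.766 × 1.03497271 / 1.06111082 = 11.476171 (HKD/CHF).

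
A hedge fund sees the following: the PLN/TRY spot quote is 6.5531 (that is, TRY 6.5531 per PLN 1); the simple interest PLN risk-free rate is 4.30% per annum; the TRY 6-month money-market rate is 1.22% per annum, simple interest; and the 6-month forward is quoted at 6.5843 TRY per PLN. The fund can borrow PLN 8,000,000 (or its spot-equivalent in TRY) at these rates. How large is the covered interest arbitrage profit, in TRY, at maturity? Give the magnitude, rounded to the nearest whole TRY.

T = 6/12 years.
Invest the PLN and cover forward: 8,000,000 × 1.021500 × 6.5843 = TRY 53,806,899.60.
Convert at spot and invest in TRY: 8,000,000 × 6.5531 × 1.006100 = TRY 52,744,591.28.
The quoted forward overvalues PLN, so borrow TRY, buy PLN at spot, deposit the PLN at 4.30%, and sell the proceeds forward at 6.5843.
Arbitrage profit = |53,806,899.60 − 52,744,591.28| = TRY 1,062,308.

TRY 1,062,308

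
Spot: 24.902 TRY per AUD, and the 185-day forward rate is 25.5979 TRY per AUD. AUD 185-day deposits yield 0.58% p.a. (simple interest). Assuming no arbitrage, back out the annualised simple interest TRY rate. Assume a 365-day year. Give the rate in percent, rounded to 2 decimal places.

6.11%

T = 185/365 years.
F/S = 25.5979/24.902 = 1.0279455 = (growth of TRY) / (growth of AUD).
AUD growth factor: 1 + 0.0058×185/365 = 1.0029397.
That pins the TRY growth at 1.0309674.
r = (1.0309674 − 1)/(185/365) = 0.061098 → 6.11%.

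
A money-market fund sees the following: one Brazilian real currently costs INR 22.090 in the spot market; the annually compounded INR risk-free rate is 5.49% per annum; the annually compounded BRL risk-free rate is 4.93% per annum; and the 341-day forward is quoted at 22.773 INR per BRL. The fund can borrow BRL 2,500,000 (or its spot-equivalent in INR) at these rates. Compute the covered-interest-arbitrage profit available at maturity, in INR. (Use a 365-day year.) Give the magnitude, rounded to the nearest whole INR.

INR 1,498,057

T = 341/365 years.
Keep in BRL, deliver into the forward: 2,500,000·1.0459849789·22.773 = INR 59,550,539.81.
Swap to INR now, deposit: 2,500,000·22.090·1.0511993178 = INR 58,052,482.33.
The quoted forward overvalues BRL, so borrow INR, buy BRL at spot, deposit the BRL at 4.93%, and sell the proceeds forward at 22.773.
Arbitrage profit = |59,550,539.81 − 58,052,482.33| = INR 1,498,057.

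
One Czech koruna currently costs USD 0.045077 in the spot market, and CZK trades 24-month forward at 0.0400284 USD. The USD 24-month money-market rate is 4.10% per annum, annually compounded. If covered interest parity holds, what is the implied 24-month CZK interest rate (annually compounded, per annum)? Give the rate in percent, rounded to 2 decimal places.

10.47%

T = 2 years.
F/S = 0.0400284/0.045077 = 0.8880005 = (growth of USD) / (growth of CZK).
The USD side grows by (1 + 0.0410)^2 = 1.083681.
So the CZK growth factor = 1.2203608.
r = 1.2203608^(1/2) − 1 = 0.104699 → 10.47%.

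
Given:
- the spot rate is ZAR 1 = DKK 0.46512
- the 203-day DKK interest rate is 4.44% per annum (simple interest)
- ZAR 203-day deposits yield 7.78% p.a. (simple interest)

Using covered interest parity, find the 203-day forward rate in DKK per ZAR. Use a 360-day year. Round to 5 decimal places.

T = 203/360 years.
Growth of 1 DKK over T: 1 + 0.0444×203/360 = 1.0250367.
Growth of 1 ZAR over T: 1 + 0.0778×203/360 = 1.0438706.
Forward (DKK per ZAR) = 0.46512 × 1.0250367 / 1.0438706 = 0.4567281.

0.45673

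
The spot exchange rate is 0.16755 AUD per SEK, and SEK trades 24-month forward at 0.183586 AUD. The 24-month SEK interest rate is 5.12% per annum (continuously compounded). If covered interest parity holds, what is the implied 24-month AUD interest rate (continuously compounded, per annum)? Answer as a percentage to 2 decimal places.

9.69%

T = 2 years.
F/S = 0.183586/0.16755 = 1.0957087 = (growth of AUD) / (growth of SEK).
SEK growth factor: e^(0.0512×2) = 1.1078265.
That pins the AUD growth at 1.2138551.
r = ln(1.2138551)/2 = 0.096901 → 9.69%.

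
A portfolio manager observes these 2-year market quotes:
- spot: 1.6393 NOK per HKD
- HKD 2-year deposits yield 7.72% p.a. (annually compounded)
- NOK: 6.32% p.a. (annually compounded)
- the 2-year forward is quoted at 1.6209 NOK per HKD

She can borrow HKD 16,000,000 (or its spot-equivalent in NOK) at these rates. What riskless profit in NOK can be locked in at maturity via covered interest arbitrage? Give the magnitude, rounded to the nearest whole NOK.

T = 2 years.
Keep in HKD, deliver into the forward: 16,000,000·1.16035984·1.6209 = NOK 30,093,236.23.
Swap to NOK now, deposit: 16,000,000·1.6393·1.13039424 = NOK 29,648,884.44.
The quoted forward overvalues HKD, so borrow NOK, buy HKD at spot, deposit the HKD at 7.72%, and sell the proceeds forward at 1.6209.
The gap between the two covered legs is NOK 444,352.

NOK 444,352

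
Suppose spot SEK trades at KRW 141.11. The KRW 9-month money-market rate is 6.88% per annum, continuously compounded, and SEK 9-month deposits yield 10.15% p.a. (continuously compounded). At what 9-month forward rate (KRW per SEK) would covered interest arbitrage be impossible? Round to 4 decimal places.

T = 9/12 years.
KRW growth factor: e^(0.0688×9/12) = 1.052954476.
Growth of 1 SEK over T: e^(0.1015×9/12) = 1.079097453.
So F = 141.11 × 1.052954476 / 1.079097453 = 137.691369 (KRW/SEK).

137.6914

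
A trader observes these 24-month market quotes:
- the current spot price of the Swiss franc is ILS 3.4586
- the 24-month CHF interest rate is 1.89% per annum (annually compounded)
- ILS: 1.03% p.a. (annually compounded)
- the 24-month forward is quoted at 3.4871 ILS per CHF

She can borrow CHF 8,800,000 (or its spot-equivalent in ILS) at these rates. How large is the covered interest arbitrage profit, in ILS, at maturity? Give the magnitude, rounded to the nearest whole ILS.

ILS 791,507

T = 2 years.
Keep in CHF, deliver into the forward: 8,800,000·1.03815721·3.4871 = ILS 31,857,390.46.
Swap to ILS now, deposit: 8,800,000·3.4586·1.02070609 = ILS 31,065,883.93.
The quoted forward overvalues CHF, so borrow ILS, buy CHF at spot, deposit the CHF at 1.89%, and sell the proceeds forward at 3.4871.
The gap between the two covered legs is ILS 791,507.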